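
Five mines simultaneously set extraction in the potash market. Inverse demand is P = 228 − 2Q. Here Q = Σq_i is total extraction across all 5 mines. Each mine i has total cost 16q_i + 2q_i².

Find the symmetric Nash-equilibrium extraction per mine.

13.25

A representative mine's profit is π_i = q_i(228 − 2Q) − 16q_i − 2q_i², with Q = q_i + Σ_{j≠i} q_j.
First-order condition: 212 − 8q_i − 2Σ_{j≠i} q_j = 0.
Imposing symmetry (q_j = q for all j) turns Σ_{j≠i} q_j into 4q, so 212 = 16q and q = 13.25.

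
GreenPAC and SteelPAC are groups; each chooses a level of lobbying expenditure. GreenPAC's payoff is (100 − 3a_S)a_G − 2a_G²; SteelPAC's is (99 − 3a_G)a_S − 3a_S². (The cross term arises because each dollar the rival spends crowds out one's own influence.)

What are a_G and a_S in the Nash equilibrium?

Expanding GreenPAC's payoff: 100a_G − 3a_Sa_G − 2a_G².
∂π/∂a_G = 100 − 3a_S − 4a_G = 0, so a_G = 25 − 0.75a_S.
Likewise for SteelPAC: a_S = 16.5 − 0.5a_G.
Plugging a_S into GreenPAC's best response: a_G = 25 − 0.75(16.5 − 0.5a_G) ⇒ 0.625a_G = 12.625, so a_G = 20.2.
Then a_S = 16.5 − 0.5·20.2 = 6.4.

20.2, 6.4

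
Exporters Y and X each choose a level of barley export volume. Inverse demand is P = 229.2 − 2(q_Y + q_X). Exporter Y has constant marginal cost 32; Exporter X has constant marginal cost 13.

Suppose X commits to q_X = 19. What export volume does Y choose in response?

39.8

Exporter Y's profit: π = q_Y(229.2 − 2(q_Y + q_X)) − 32q_Y.
∂π/∂q_Y = 197.2 − 4q_Y − 2q_X = 0, so q_Y = 49.3 − 0.5q_X.
At q_X = 19: q_Y = 49.3 − 0.5·19 = 39.8.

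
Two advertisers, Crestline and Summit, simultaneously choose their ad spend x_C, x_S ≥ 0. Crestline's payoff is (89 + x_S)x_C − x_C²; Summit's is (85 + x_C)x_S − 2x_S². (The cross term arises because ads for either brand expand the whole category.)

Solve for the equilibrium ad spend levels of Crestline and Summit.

63, 37

Expanding Crestline's payoff: 89x_C + x_Sx_C − x_C².
∂π/∂x_C = 89 + x_S − 2x_C = 0, so x_C = 44.5 + 0.5x_S.
Likewise for Summit: x_S = 21.25 + 0.25x_C.
Substituting the second reaction function into the first: x_C = 44.5 + 0.5(21.25 + 0.25x_C), which gives 0.875x_C = 55.125 ⇒ x_C = 63.
Then x_S = 21.25 + 0.25·63 = 37.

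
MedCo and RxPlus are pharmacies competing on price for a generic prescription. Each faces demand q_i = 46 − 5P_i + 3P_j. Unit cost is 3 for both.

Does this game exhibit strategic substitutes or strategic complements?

strategic complements

MedCo's profit: π = (P_{MedCo} − 3)(46 − 5P_{MedCo} + 3P_{RxPlus}).
∂π/∂P_{MedCo} = 61 − 10P_{MedCo} + 3P_{RxPlus} = 0 ⇒ P_{MedCo} = 6.1 + 0.3P_{RxPlus}.
The best-response slope dP_{MedCo}/dP_{RxPlus} = 0.3 > 0: the reaction function is upward-sloping, so the choices are strategic complements.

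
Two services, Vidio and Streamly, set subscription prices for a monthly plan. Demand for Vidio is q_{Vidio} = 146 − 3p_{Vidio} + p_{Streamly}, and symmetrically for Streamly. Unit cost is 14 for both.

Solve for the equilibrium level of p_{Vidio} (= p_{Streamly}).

37.6

Vidio's profit: π = (p_{Vidio} − 14)(146 − 3p_{Vidio} + p_{Streamly}).
∂π/∂p_{Vidio} = 188 − 6p_{Vidio} + p_{Streamly} = 0 ⇒ p_{Vidio} = 94/3 + (1/6)p_{Streamly}.
Setting p_{Vidio} = p_{Streamly} in the reaction function: p_{Vidio} = 94/3 + (1/6)p_{Vidio}, so p_{Vidio} = (94/3) / (5/6) = 37.6.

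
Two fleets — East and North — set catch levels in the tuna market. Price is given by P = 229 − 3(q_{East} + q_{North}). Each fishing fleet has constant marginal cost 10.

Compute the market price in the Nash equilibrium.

Fishing fleet East's profit: π = q_{East}(229 − 3(q_{East} + q_{North})) − 10q_{East}.
∂π/∂q_{East} = 219 − 6q_{East} − 3q_{North} = 0, so q_{East} = 36.5 − 0.5q_{North}.
Setting q_{East} = q_{North} in the reaction function: q_{East} = 36.5 − 0.5q_{East}, so q_{East} = 36.5 / 1.5 = 73/3.
Equilibrium price: P = 229 − 3·(146/3) = 83.

83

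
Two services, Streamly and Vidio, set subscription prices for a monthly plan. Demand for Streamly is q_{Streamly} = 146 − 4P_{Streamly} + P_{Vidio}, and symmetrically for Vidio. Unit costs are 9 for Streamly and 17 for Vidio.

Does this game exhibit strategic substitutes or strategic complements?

strategic complements

Streamly's profit: π = (P_{Streamly} − 9)(146 − 4P_{Streamly} + P_{Vidio}).
∂π/∂P_{Streamly} = 182 − 8P_{Streamly} + P_{Vidio} = 0 ⇒ P_{Streamly} = 22.75 + 0.125P_{Vidio}.
The best-response slope dP_{Streamly}/dP_{Vidio} = 0.125 > 0: the reaction function is upward-sloping, so the choices are strategic complements.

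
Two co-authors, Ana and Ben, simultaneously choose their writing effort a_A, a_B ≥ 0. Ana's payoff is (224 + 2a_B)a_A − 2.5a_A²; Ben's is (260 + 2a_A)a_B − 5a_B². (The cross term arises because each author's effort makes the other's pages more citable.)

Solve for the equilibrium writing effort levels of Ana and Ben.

Expanding Ana's payoff: 224a_A + 2a_Ba_A − 2.5a_A².
∂π/∂a_A = 224 + 2a_B − 5a_A = 0, so a_A = 44.8 + 0.4a_B.
Likewise for Ben: a_B = 26 + 0.2a_A.
Solving the two reaction functions simultaneously: (1 − (0.4)(0.2))a_A = 44.8 + 0.4·26, so 0.92a_A = 55.2 and a_A = 60.
Then a_B = 26 + 0.2·60 = 38.

60, 38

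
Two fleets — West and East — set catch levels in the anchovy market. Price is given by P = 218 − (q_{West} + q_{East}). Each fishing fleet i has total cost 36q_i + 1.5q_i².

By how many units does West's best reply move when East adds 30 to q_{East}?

Fishing fleet West's profit: π = q_{West}(218 − (q_{West} + q_{East})) − 36q_{West} − 1.5q_{West}².
∂π/∂q_{West} = 182 − 5q_{West} − q_{East} = 0, so q_{West} = 36.4 − 0.2q_{East}.
The reaction-function slope is −0.2, so a 30-unit rise in q_{East} moves q_{West} by −0.2 × 30 = −6. West's best response falls — the actions are strategic substitutes.

-6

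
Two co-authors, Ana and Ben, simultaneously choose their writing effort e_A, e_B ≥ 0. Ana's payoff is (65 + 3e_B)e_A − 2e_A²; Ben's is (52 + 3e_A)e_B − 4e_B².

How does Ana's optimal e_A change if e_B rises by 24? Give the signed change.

18

Expanding Ana's payoff: 65e_A + 3e_Be_A − 2e_A².
∂π/∂e_A = 65 + 3e_B − 4e_A = 0, so e_A = 16.25 + 0.75e_B.
The reaction-function slope is 0.75, so a 24-unit rise in e_B moves e_A by 0.75 × 24 = 18. Ana's best response rises — the actions are strategic complements.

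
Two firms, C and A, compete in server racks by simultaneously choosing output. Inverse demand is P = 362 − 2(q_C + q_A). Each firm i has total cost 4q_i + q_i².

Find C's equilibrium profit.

Firm C's profit: π = q_C(362 − 2(q_C + q_A)) − 4q_C − q_C².
∂π/∂q_C = 358 − 6q_C − 2q_A = 0, so q_C = 179/3 − (1/3)q_A.
Setting q_C = q_A in the reaction function: q_C = 179/3 − (1/3)q_C, so q_C = (179/3) / (4/3) = 44.75.
Price P = 362 − 2·89.5 = 183.
C's profit: (183 − 4)·44.75 − (44.75)² = 6007.6875.

6007.6875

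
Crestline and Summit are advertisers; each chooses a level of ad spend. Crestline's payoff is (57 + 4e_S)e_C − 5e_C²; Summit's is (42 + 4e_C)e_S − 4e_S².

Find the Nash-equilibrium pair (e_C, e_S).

Expanding Crestline's payoff: 57e_C + 4e_Se_C − 5e_C².
∂π/∂e_C = 57 + 4e_S − 10e_C = 0, so e_C = 5.7 + 0.4e_S.
Likewise for Summit: e_S = 5.25 + 0.5e_C.
Substituting the second reaction function into the first: e_C = 5.7 + 0.4(5.25 + 0.5e_C), which gives 0.8e_C = 7.8 ⇒ e_C = 9.75.
Then e_S = 5.25 + 0.5·9.75 = 10.125.

9.75, 10.125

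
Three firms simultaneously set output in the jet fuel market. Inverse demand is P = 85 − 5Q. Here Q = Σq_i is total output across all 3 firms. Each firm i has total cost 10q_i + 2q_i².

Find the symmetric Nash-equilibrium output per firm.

3.125

A representative firm's profit is π_i = q_i(85 − 5Q) − 10q_i − 2q_i², with Q = q_i + Σ_{j≠i} q_j.
First-order condition: 75 − 14q_i − 5Σ_{j≠i} q_j = 0.
Imposing symmetry (q_j = q for all j) turns Σ_{j≠i} q_j into 2q, so 75 = 24q and q = 3.125.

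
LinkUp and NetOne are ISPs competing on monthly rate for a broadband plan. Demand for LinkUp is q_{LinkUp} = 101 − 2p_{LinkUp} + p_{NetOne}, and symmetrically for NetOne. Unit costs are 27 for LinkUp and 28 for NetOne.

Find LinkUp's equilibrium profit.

LinkUp's profit: π = (p_{LinkUp} − 27)(101 − 2p_{LinkUp} + p_{NetOne}).
∂π/∂p_{LinkUp} = 155 − 4p_{LinkUp} + p_{NetOne} = 0 ⇒ p_{LinkUp} = 38.75 + 0.25p_{NetOne}.
Similarly p_{NetOne} = 39.25 + 0.25p_{LinkUp}.
Plugging p_{NetOne} into LinkUp's best response: p_{LinkUp} = 38.75 + 0.25(39.25 + 0.25p_{LinkUp}) ⇒ 0.9375p_{LinkUp} = 48.5625, so p_{LinkUp} = 51.8.
Then p_{NetOne} = 39.25 + 0.25·51.8 = 52.2.
q_{LinkUp} = 101 − 2·51.8 + 52.2 = 49.6.
Profit = (51.8 − 27)·49.6 = 1230.08.

1230.08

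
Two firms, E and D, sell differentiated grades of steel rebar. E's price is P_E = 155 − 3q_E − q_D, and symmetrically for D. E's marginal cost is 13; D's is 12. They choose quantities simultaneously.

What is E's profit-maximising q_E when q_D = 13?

Firm E's profit: π = q_E(155 − 3q_E − q_D) − 13q_E.
∂π/∂q_E = 142 − 6q_E − q_D = 0 ⇒ q_E = 71/3 − (1/6)q_D.
At q_D = 13: q_E = 71/3 − (1/6)·13 = 21.5.

21.5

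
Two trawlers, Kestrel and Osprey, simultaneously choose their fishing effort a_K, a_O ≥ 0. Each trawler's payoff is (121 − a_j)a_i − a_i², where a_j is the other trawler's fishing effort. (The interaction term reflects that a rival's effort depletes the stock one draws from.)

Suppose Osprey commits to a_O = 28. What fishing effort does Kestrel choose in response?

46.5

Kestrel's payoff is (121 − a_O)a_K − a_K².
∂π/∂a_K = 121 − a_O − 2a_K = 0, so a_K = 60.5 − 0.5a_O.
At a_O = 28: a_K = 60.5 − 0.5·28 = 46.5.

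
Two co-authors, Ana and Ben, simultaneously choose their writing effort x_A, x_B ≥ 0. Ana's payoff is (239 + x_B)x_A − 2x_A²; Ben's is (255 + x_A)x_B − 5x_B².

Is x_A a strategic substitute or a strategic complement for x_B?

Expanding Ana's payoff: 239x_A + x_Bx_A − 2x_A².
∂π/∂x_A = 239 + x_B − 4x_A = 0, so x_A = 59.75 + 0.25x_B.
The best-response slope dx_A/dx_B = 0.25 > 0: the reaction function is upward-sloping, so the choices are strategic complements.

strategic complements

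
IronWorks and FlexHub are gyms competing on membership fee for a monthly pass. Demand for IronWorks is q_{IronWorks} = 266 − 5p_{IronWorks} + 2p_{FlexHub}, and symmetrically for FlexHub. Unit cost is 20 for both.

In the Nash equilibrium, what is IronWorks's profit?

IronWorks's profit: π = (p_{IronWorks} − 20)(266 − 5p_{IronWorks} + 2p_{FlexHub}).
∂π/∂p_{IronWorks} = 366 − 10p_{IronWorks} + 2p_{FlexHub} = 0 ⇒ p_{IronWorks} = 36.6 + 0.2p_{FlexHub}.
Setting p_{IronWorks} = p_{FlexHub} in the reaction function: p_{IronWorks} = 36.6 + 0.2p_{IronWorks}, so p_{IronWorks} = 36.6 / 0.8 = 45.75.
q_{IronWorks} = 266 − 5·45.75 + 2·45.75 = 128.75.
Profit = (45.75 − 20)·128.75 = 3315.3125.

3315.3125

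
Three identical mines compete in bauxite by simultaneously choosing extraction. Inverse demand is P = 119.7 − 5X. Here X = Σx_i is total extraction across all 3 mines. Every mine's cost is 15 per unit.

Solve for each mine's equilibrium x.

5.235

A representative mine's profit is π_i = x_i(119.7 − 5X) − 15x_i, with X = x_i + Σ_{j≠i} x_j.
First-order condition: 104.7 − 10x_i − 5Σ_{j≠i} x_j = 0.
With identical mines, set every x_j = x: then 104.7 − 10x − 10x = 0, i.e. x = 104.7/20 = 5.235.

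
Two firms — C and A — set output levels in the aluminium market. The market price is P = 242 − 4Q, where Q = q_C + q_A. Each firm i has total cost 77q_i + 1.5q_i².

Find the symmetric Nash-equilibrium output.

Firm C's profit: π = q_C(242 − 4(q_C + q_A)) − 77q_C − 1.5q_C².
∂π/∂q_C = 165 − 11q_C − 4q_A = 0, so q_C = 15 − (4/11)q_A.
Setting q_C = q_A in the reaction function: q_C = 15 − (4/11)q_C, so q_C = 15 / (15/11) = 11.

11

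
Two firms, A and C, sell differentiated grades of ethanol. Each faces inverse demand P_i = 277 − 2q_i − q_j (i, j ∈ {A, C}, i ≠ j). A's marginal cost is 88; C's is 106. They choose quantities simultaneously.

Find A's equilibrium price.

166

Firm A's profit: π = q_A(277 − 2q_A − q_C) − 88q_A.
∂π/∂q_A = 189 − 4q_A − q_C = 0 ⇒ q_A = 47.25 − 0.25q_C.
Similarly q_C = 42.75 − 0.25q_A.
Plugging q_C into A's best response: q_A = 47.25 − 0.25(42.75 − 0.25q_A) ⇒ 0.9375q_A = 36.5625, so q_A = 39.
Then q_C = 42.75 − 0.25·39 = 33.
P_A = 277 − 2·39 − 33 = 166.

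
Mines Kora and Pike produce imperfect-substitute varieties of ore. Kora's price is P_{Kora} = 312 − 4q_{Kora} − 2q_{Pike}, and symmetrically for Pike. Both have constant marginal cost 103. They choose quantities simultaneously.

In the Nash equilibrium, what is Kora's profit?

1747.24

Mine Kora's profit: π = q_{Kora}(312 − 4q_{Kora} − 2q_{Pike}) − 103q_{Kora}.
∂π/∂q_{Kora} = 209 − 8q_{Kora} − 2q_{Pike} = 0 ⇒ q_{Kora} = 26.125 − 0.25q_{Pike}.
Setting q_{Kora} = q_{Pike} in the reaction function: q_{Kora} = 26.125 − 0.25q_{Kora}, so q_{Kora} = 26.125 / 1.25 = 20.9.
P_{Kora} = 312 − 4·20.9 − 2·20.9 = 186.6.
Profit = (186.6 − 103)·20.9 = 1747.24.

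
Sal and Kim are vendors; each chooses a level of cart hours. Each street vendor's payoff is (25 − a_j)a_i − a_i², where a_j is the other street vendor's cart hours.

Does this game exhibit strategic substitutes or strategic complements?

Sal's payoff is (25 − a_K)a_S − a_S².
∂π/∂a_S = 25 − a_K − 2a_S = 0, so a_S = 12.5 − 0.5a_K.
The best-response slope da_S/da_K = −0.5 < 0: the reaction function is downward-sloping, so the choices are strategic substitutes.

strategic substitutes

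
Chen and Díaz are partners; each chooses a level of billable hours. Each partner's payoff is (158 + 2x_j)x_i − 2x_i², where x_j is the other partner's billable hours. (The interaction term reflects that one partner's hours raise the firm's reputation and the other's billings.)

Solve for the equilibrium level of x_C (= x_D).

Chen's payoff is (158 + 2x_D)x_C − 2x_C².
∂π/∂x_C = 158 + 2x_D − 4x_C = 0, so x_C = 39.5 + 0.5x_D.
Setting x_C = x_D in the reaction function: x_C = 39.5 + 0.5x_C, so x_C = 39.5 / 0.5 = 79.

79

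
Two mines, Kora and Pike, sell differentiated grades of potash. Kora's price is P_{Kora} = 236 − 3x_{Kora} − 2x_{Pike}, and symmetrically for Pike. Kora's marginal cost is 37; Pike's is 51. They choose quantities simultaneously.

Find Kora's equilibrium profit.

Mine Kora's profit: π = x_{Kora}(236 − 3x_{Kora} − 2x_{Pike}) − 37x_{Kora}.
∂π/∂x_{Kora} = 199 − 6x_{Kora} − 2x_{Pike} = 0 ⇒ x_{Kora} = 199/6 − (1/3)x_{Pike}.
Similarly x_{Pike} = 185/6 − (1/3)x_{Kora}.
Plugging x_{Pike} into Kora's best response: x_{Kora} = 199/6 − (1/3)(185/6 − (1/3)x_{Kora}) ⇒ (8/9)x_{Kora} = 206/9, so x_{Kora} = 25.75.
Then x_{Pike} = 185/6 − (1/3)·25.75 = 22.25.
P_{Kora} = 236 − 3·25.75 − 2·22.25 = 114.25.
Profit = (114.25 − 37)·25.75 = 1989.1875.

1989.1875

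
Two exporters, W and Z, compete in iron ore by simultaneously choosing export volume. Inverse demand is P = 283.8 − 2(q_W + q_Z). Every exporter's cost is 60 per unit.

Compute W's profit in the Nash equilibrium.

Exporter W's profit: π = q_W(283.8 − 2(q_W + q_Z)) − 60q_W.
∂π/∂q_W = 223.8 − 4q_W − 2q_Z = 0, so q_W = 55.95 − 0.5q_Z.
Setting q_W = q_Z in the reaction function: q_W = 55.95 − 0.5q_W, so q_W = 55.95 / 1.5 = 37.3.
Price P = 283.8 − 2·74.6 = 134.6.
W's profit: (134.6 − 60)·37.3 = 2782.58.

2782.58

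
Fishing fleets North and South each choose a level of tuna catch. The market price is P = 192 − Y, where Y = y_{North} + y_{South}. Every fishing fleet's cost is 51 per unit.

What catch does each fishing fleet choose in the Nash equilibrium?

Fishing fleet North's profit: π = y_{North}(192 − (y_{North} + y_{South})) − 51y_{North}.
∂π/∂y_{North} = 141 − 2y_{North} − y_{South} = 0, so y_{North} = 70.5 − 0.5y_{South}.
The game is symmetric, so in equilibrium y_{South} = y_{North}: the reaction function gives 1.5y_{North} = 70.5, hence y_{North} = 47.

47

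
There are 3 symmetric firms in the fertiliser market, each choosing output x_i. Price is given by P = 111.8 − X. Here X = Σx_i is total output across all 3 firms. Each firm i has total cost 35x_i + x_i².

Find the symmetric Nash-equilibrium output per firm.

A representative firm's profit is π_i = x_i(111.8 − X) − 35x_i − x_i², with X = x_i + Σ_{j≠i} x_j.
First-order condition: 76.8 − 4x_i − Σ_{j≠i} x_j = 0.
In a symmetric equilibrium every firm chooses the same x, so Σ_{j≠i} x_j = 2x. The condition becomes 76.8 − 6x = 0, giving x = 76.8/6 = 12.8.

12.8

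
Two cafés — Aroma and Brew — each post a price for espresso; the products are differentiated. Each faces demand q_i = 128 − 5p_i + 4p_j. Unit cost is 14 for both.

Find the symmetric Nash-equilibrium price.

33

Aroma's profit: π = (p_{Aroma} − 14)(128 − 5p_{Aroma} + 4p_{Brew}).
∂π/∂p_{Aroma} = 198 − 10p_{Aroma} + 4p_{Brew} = 0 ⇒ p_{Aroma} = 19.8 + 0.4p_{Brew}.
The game is symmetric, so in equilibrium p_{Brew} = p_{Aroma}: the reaction function gives 0.6p_{Aroma} = 19.8, hence p_{Aroma} = 33.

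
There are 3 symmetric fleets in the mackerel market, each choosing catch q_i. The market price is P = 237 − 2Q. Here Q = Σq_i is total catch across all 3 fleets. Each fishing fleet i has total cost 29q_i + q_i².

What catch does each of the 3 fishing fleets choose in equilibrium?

20.8

A representative fishing fleet's profit is π_i = q_i(237 − 2Q) − 29q_i − q_i², with Q = q_i + Σ_{j≠i} q_j.
First-order condition: 208 − 6q_i − 2Σ_{j≠i} q_j = 0.
Imposing symmetry (q_j = q for all j) turns Σ_{j≠i} q_j into 2q, so 208 = 10q and q = 20.8.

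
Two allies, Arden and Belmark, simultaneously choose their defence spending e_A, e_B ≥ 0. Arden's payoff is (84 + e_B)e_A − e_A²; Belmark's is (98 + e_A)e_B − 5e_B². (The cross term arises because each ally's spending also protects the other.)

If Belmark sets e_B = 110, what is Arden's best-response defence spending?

97

Expanding Arden's payoff: 84e_A + e_Be_A − e_A².
∂π/∂e_A = 84 + e_B − 2e_A = 0, so e_A = 42 + 0.5e_B.
At e_B = 110: e_A = 42 + 0.5·110 = 97.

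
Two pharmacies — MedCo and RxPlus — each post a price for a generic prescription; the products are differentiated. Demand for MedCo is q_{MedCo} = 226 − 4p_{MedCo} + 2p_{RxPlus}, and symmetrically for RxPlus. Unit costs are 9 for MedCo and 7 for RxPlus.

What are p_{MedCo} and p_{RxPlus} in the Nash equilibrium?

MedCo's profit: π = (p_{MedCo} − 9)(226 − 4p_{MedCo} + 2p_{RxPlus}).
∂π/∂p_{MedCo} = 262 − 8p_{MedCo} + 2p_{RxPlus} = 0 ⇒ p_{MedCo} = 32.75 + 0.25p_{RxPlus}.
Similarly p_{RxPlus} = 31.75 + 0.25p_{MedCo}.
Solving the two reaction functions simultaneously: (1 − (0.25)(0.25))p_{MedCo} = 32.75 + 0.25·31.75, so 0.9375p_{MedCo} = 40.6875 and p_{MedCo} = 43.4.
Then p_{RxPlus} = 31.75 + 0.25·43.4 = 42.6.

43.4, 42.6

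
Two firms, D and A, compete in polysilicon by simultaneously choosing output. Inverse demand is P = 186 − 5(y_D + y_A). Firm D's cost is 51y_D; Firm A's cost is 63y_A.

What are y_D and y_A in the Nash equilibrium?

9.8, 7.4

Firm D's profit: π = y_D(186 − 5(y_D + y_A)) − 51y_D.
∂π/∂y_D = 135 − 10y_D − 5y_A = 0, so y_D = 13.5 − 0.5y_A.
By the same steps for A: y_A = 12.3 − 0.5y_D.
Solving the two reaction functions simultaneously: (1 − (−0.5)(−0.5))y_D = 13.5 − 0.5·12.3, so 0.75y_D = 7.35 and y_D = 9.8.
Then y_A = 12.3 − 0.5·9.8 = 7.4.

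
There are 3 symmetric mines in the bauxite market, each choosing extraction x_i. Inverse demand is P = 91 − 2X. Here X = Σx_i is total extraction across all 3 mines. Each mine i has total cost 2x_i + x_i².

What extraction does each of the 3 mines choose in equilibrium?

8.9

A representative mine's profit is π_i = x_i(91 − 2X) − 2x_i − x_i², with X = x_i + Σ_{j≠i} x_j.
First-order condition: 89 − 6x_i − 2Σ_{j≠i} x_j = 0.
Imposing symmetry (x_j = x for all j) turns Σ_{j≠i} x_j into 2x, so 89 = 10x and x = 8.9.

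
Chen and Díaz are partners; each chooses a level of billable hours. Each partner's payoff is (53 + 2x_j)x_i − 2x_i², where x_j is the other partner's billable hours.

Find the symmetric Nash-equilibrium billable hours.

26.5

Chen's payoff is (53 + 2x_D)x_C − 2x_C².
∂π/∂x_C = 53 + 2x_D − 4x_C = 0, so x_C = 13.25 + 0.5x_D.
By symmetry x_D = x_C; substituting into the reaction function, 0.5x_C = 13.25 and x_C = 26.5.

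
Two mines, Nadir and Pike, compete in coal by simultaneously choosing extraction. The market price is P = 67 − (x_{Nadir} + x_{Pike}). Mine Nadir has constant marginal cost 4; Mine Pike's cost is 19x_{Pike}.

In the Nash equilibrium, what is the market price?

30

Mine Nadir's profit: π = x_{Nadir}(67 − (x_{Nadir} + x_{Pike})) − 4x_{Nadir}.
∂π/∂x_{Nadir} = 63 − 2x_{Nadir} − x_{Pike} = 0, so x_{Nadir} = 31.5 − 0.5x_{Pike}.
By the same steps for Pike: x_{Pike} = 24 − 0.5x_{Nadir}.
Solving the two reaction functions simultaneously: (1 − (−0.5)(−0.5))x_{Nadir} = 31.5 − 0.5·24, so 0.75x_{Nadir} = 19.5 and x_{Nadir} = 26.
Then x_{Pike} = 24 − 0.5·26 = 11.
Equilibrium price: P = 67 − 37 = 30.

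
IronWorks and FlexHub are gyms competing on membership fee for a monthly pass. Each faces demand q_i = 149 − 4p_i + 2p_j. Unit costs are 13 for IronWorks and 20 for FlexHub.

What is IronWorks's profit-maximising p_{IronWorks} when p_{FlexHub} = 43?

IronWorks's profit: π = (p_{IronWorks} − 13)(149 − 4p_{IronWorks} + 2p_{FlexHub}).
∂π/∂p_{IronWorks} = 201 − 8p_{IronWorks} + 2p_{FlexHub} = 0 ⇒ p_{IronWorks} = 25.125 + 0.25p_{FlexHub}.
At p_{FlexHub} = 43: p_{IronWorks} = 25.125 + 0.25·43 = 35.875.

35.875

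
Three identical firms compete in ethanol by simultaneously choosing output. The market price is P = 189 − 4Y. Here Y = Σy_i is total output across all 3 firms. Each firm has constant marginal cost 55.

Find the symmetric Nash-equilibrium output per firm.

8.375

A representative firm's profit is π_i = y_i(189 − 4Y) − 55y_i, with Y = y_i + Σ_{j≠i} y_j.
First-order condition: 134 − 8y_i − 4Σ_{j≠i} y_j = 0.
In a symmetric equilibrium every firm chooses the same y, so Σ_{j≠i} y_j = 2y. The condition becomes 134 − 16y = 0, giving y = 134/16 = 8.375.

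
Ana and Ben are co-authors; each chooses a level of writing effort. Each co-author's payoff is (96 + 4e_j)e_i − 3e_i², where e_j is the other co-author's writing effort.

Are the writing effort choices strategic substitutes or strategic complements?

strategic complements

Ana's payoff is (96 + 4e_B)e_A − 3e_A².
∂π/∂e_A = 96 + 4e_B − 6e_A = 0, so e_A = 16 + (2/3)e_B.
The best-response slope de_A/de_B = 2/3 > 0: the reaction function is upward-sloping, so the choices are strategic complements.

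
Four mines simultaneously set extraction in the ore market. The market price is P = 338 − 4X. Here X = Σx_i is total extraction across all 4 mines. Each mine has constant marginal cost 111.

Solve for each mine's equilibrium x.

A representative mine's profit is π_i = x_i(338 − 4X) − 111x_i, with X = x_i + Σ_{j≠i} x_j.
First-order condition: 227 − 8x_i − 4Σ_{j≠i} x_j = 0.
In a symmetric equilibrium every mine chooses the same x, so Σ_{j≠i} x_j = 3x. The condition becomes 227 − 20x = 0, giving x = 227/20 = 11.35.

11.35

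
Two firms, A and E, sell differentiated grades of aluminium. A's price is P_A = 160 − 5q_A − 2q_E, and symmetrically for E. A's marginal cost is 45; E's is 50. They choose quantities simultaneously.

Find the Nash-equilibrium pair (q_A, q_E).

9.6875, 9.0625

Firm A's profit: π = q_A(160 − 5q_A − 2q_E) − 45q_A.
∂π/∂q_A = 115 − 10q_A − 2q_E = 0 ⇒ q_A = 11.5 − 0.2q_E.
Similarly q_E = 11 − 0.2q_A.
Substituting the second reaction function into the first: q_A = 11.5 − 0.2(11 − 0.2q_A), which gives 0.96q_A = 9.3 ⇒ q_A = 9.6875.
Then q_E = 11 − 0.2·9.6875 = 9.0625.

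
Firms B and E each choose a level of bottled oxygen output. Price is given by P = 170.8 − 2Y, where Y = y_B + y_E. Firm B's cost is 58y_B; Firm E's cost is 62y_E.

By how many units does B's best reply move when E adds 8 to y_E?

Firm B's profit: π = y_B(170.8 − 2(y_B + y_E)) − 58y_B.
∂π/∂y_B = 112.8 − 4y_B − 2y_E = 0, so y_B = 28.2 − 0.5y_E.
The reaction-function slope is −0.5, so an 8-unit rise in y_E moves y_B by −0.5 × 8 = −4. B's best response falls — the actions are strategic substitutes.

-4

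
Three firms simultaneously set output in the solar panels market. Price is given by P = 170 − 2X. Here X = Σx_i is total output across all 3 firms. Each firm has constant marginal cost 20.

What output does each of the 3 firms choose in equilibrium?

A representative firm's profit is π_i = x_i(170 − 2X) − 20x_i, with X = x_i + Σ_{j≠i} x_j.
First-order condition: 150 − 4x_i − 2Σ_{j≠i} x_j = 0.
In a symmetric equilibrium every firm chooses the same x, so Σ_{j≠i} x_j = 2x. The condition becomes 150 − 8x = 0, giving x = 150/8 = 18.75.

18.75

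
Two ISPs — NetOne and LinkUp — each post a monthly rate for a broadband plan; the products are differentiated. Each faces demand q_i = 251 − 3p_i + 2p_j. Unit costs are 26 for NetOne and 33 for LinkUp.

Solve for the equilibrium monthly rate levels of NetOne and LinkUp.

83.5625, 86.1875

NetOne's profit: π = (p_{NetOne} − 26)(251 − 3p_{NetOne} + 2p_{LinkUp}).
∂π/∂p_{NetOne} = 329 − 6p_{NetOne} + 2p_{LinkUp} = 0 ⇒ p_{NetOne} = 329/6 + (1/3)p_{LinkUp}.
Similarly p_{LinkUp} = 175/3 + (1/3)p_{NetOne}.
Solving the two reaction functions simultaneously: (1 − (1/3)(1/3))p_{NetOne} = 329/6 + (1/3)·(175/3), so (8/9)p_{NetOne} = 1337/18 and p_{NetOne} = 83.5625.
Then p_{LinkUp} = 175/3 + (1/3)·83.5625 = 86.1875.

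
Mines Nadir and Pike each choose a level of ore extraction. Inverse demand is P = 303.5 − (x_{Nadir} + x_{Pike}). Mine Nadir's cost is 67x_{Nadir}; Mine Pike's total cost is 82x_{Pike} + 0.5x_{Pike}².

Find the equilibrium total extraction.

138.9

Mine Nadir's profit: π = x_{Nadir}(303.5 − (x_{Nadir} + x_{Pike})) − 67x_{Nadir}.
∂π/∂x_{Nadir} = 236.5 − 2x_{Nadir} − x_{Pike} = 0, so x_{Nadir} = 118.25 − 0.5x_{Pike}.
For Pike: ∂π/∂x_{Pike} = 221.5 − 3x_{Pike} − x_{Nadir} = 0 ⇒ x_{Pike} = 443/6 − (1/3)x_{Nadir}.
Substituting the second reaction function into the first: x_{Nadir} = 118.25 − 0.5(443/6 − (1/3)x_{Nadir}), which gives (5/6)x_{Nadir} = 244/3 ⇒ x_{Nadir} = 97.6.
Then x_{Pike} = 443/6 − (1/3)·97.6 = 41.3.
Total extraction: 97.6 + 41.3 = 138.9.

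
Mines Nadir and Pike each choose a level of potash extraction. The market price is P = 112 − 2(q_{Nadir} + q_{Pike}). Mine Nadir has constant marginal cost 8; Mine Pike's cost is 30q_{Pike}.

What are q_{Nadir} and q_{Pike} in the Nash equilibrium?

21, 10

Mine Nadir's profit: π = q_{Nadir}(112 − 2(q_{Nadir} + q_{Pike})) − 8q_{Nadir}.
∂π/∂q_{Nadir} = 104 − 4q_{Nadir} − 2q_{Pike} = 0, so q_{Nadir} = 26 − 0.5q_{Pike}.
By the same steps for Pike: q_{Pike} = 20.5 − 0.5q_{Nadir}.
Solving the two reaction functions simultaneously: (1 − (−0.5)(−0.5))q_{Nadir} = 26 − 0.5·20.5, so 0.75q_{Nadir} = 15.75 and q_{Nadir} = 21.
Then q_{Pike} = 20.5 − 0.5·21 = 10.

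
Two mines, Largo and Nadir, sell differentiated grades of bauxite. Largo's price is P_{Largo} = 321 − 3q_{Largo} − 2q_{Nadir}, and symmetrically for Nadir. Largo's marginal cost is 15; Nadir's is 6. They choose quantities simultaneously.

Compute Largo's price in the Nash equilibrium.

Mine Largo's profit: π = q_{Largo}(321 − 3q_{Largo} − 2q_{Nadir}) − 15q_{Largo}.
∂π/∂q_{Largo} = 306 − 6q_{Largo} − 2q_{Nadir} = 0 ⇒ q_{Largo} = 51 − (1/3)q_{Nadir}.
Similarly q_{Nadir} = 52.5 − (1/3)q_{Largo}.
Solving the two reaction functions simultaneously: (1 − (−1/3)(−1/3))q_{Largo} = 51 − (1/3)·52.5, so (8/9)q_{Largo} = 33.5 and q_{Largo} = 37.6875.
Then q_{Nadir} = 52.5 − (1/3)·37.6875 = 39.9375.
P_{Largo} = 321 − 3·37.6875 − 2·39.9375 = 128.0625.

128.0625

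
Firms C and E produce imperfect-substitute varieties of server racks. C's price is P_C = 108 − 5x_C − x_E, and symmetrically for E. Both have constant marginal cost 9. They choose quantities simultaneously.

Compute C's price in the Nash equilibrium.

Firm C's profit: π = x_C(108 − 5x_C − x_E) − 9x_C.
∂π/∂x_C = 99 − 10x_C − x_E = 0 ⇒ x_C = 9.9 − 0.1x_E.
By symmetry x_E = x_C; substituting into the reaction function, 1.1x_C = 9.9 and x_C = 9.
P_C = 108 − 5·9 − 9 = 54.

54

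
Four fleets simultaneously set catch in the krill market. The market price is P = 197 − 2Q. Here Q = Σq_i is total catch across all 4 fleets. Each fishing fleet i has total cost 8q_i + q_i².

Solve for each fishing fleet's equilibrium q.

15.75

A representative fishing fleet's profit is π_i = q_i(197 − 2Q) − 8q_i − q_i², with Q = q_i + Σ_{j≠i} q_j.
First-order condition: 189 − 6q_i − 2Σ_{j≠i} q_j = 0.
Imposing symmetry (q_j = q for all j) turns Σ_{j≠i} q_j into 3q, so 189 = 12q and q = 15.75.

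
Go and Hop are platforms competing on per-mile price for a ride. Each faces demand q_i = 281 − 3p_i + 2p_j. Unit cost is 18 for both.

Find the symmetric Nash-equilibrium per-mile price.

Go's profit: π = (p_{Go} − 18)(281 − 3p_{Go} + 2p_{Hop}).
∂π/∂p_{Go} = 335 − 6p_{Go} + 2p_{Hop} = 0 ⇒ p_{Go} = 335/6 + (1/3)p_{Hop}.
By symmetry p_{Hop} = p_{Go}; substituting into the reaction function, (2/3)p_{Go} = 335/6 and p_{Go} = 83.75.

83.75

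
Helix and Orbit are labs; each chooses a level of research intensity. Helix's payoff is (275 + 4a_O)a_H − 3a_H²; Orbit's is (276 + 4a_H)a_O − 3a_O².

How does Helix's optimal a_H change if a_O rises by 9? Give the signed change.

Expanding Helix's payoff: 275a_H + 4a_Oa_H − 3a_H².
∂π/∂a_H = 275 + 4a_O − 6a_H = 0, so a_H = 275/6 + (2/3)a_O.
The reaction-function slope is 2/3, so a 9-unit rise in a_O moves a_H by 2/3 × 9 = 6. Helix's best response rises — the actions are strategic complements.

6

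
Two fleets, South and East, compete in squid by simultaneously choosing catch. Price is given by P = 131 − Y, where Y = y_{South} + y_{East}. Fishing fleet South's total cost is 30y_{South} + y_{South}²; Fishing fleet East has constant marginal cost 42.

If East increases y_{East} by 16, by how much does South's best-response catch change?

-4

Fishing fleet South's profit: π = y_{South}(131 − (y_{South} + y_{East})) − 30y_{South} − y_{South}².
∂π/∂y_{South} = 101 − 4y_{South} − y_{East} = 0, so y_{South} = 25.25 − 0.25y_{East}.
The reaction-function slope is −0.25, so a 16-unit rise in y_{East} moves y_{South} by −0.25 × 16 = −4. South's best response falls — the actions are strategic substitutes.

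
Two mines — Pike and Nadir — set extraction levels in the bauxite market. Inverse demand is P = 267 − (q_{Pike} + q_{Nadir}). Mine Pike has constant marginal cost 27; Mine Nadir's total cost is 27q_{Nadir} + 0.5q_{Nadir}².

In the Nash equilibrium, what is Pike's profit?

Mine Pike's profit: π = q_{Pike}(267 − (q_{Pike} + q_{Nadir})) − 27q_{Pike}.
∂π/∂q_{Pike} = 240 − 2q_{Pike} − q_{Nadir} = 0, so q_{Pike} = 120 − 0.5q_{Nadir}.
For Nadir: ∂π/∂q_{Nadir} = 240 − 3q_{Nadir} − q_{Pike} = 0 ⇒ q_{Nadir} = 80 − (1/3)q_{Pike}.
Solving the two reaction functions simultaneously: (1 − (−0.5)(−1/3))q_{Pike} = 120 − 0.5·80, so (5/6)q_{Pike} = 80 and q_{Pike} = 96.
Then q_{Nadir} = 80 − (1/3)·96 = 48.
Price P = 267 − 144 = 123.
Pike's profit: (123 − 27)·96 = 9216.

9216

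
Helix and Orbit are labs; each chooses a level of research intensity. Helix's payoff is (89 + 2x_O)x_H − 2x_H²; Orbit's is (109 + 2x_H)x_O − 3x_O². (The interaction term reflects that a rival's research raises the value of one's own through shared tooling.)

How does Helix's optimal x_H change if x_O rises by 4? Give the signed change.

Expanding Helix's payoff: 89x_H + 2x_Ox_H − 2x_H².
∂π/∂x_H = 89 + 2x_O − 4x_H = 0, so x_H = 22.25 + 0.5x_O.
The reaction-function slope is 0.5, so a 4-unit rise in x_O moves x_H by 0.5 × 4 = 2. Helix's best response rises — the actions are strategic complements.

2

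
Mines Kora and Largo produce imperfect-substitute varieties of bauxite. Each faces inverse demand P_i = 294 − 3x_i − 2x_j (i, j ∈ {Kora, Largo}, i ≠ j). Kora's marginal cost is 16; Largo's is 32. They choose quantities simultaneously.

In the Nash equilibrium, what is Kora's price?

Mine Kora's profit: π = x_{Kora}(294 − 3x_{Kora} − 2x_{Largo}) − 16x_{Kora}.
∂π/∂x_{Kora} = 278 − 6x_{Kora} − 2x_{Largo} = 0 ⇒ x_{Kora} = 139/3 − (1/3)x_{Largo}.
Similarly x_{Largo} = 131/3 − (1/3)x_{Kora}.
Plugging x_{Largo} into Kora's best response: x_{Kora} = 139/3 − (1/3)(131/3 − (1/3)x_{Kora}) ⇒ (8/9)x_{Kora} = 286/9, so x_{Kora} = 35.75.
Then x_{Largo} = 131/3 − (1/3)·35.75 = 31.75.
P_{Kora} = 294 − 3·35.75 − 2·31.75 = 123.25.

123.25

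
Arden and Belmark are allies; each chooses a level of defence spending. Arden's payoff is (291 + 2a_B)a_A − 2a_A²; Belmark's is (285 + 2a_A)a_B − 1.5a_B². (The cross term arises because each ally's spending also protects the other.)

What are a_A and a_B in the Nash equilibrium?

180.375, 215.25

Expanding Arden's payoff: 291a_A + 2a_Ba_A − 2a_A².
∂π/∂a_A = 291 + 2a_B − 4a_A = 0, so a_A = 72.75 + 0.5a_B.
Likewise for Belmark: a_B = 95 + (2/3)a_A.
Solving the two reaction functions simultaneously: (1 − (0.5)(2/3))a_A = 72.75 + 0.5·95, so (2/3)a_A = 120.25 and a_A = 180.375.
Then a_B = 95 + (2/3)·180.375 = 215.25.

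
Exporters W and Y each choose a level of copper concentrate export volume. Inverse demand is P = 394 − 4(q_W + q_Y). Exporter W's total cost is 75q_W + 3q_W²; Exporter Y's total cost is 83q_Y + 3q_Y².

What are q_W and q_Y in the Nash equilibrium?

17.9, 17.1

Exporter W's profit: π = q_W(394 − 4(q_W + q_Y)) − 75q_W − 3q_W².
∂π/∂q_W = 319 − 14q_W − 4q_Y = 0, so q_W = 319/14 − (2/7)q_Y.
By the same steps for Y: q_Y = 311/14 − (2/7)q_W.
Plugging q_Y into W's best response: q_W = 319/14 − (2/7)(311/14 − (2/7)q_W) ⇒ (45/49)q_W = 1611/98, so q_W = 17.9.
Then q_Y = 311/14 − (2/7)·17.9 = 17.1.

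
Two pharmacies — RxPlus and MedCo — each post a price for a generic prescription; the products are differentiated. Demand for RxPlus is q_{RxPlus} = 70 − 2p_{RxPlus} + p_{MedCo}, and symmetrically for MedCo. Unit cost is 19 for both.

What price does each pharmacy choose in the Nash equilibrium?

36

RxPlus's profit: π = (p_{RxPlus} − 19)(70 − 2p_{RxPlus} + p_{MedCo}).
∂π/∂p_{RxPlus} = 108 − 4p_{RxPlus} + p_{MedCo} = 0 ⇒ p_{RxPlus} = 27 + 0.25p_{MedCo}.
The game is symmetric, so in equilibrium p_{MedCo} = p_{RxPlus}: the reaction function gives 0.75p_{RxPlus} = 27, hence p_{RxPlus} = 36.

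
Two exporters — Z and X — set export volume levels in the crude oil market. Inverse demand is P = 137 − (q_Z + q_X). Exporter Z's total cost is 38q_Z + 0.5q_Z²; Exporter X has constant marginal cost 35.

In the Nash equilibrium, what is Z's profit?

Exporter Z's profit: π = q_Z(137 − (q_Z + q_X)) − 38q_Z − 0.5q_Z².
∂π/∂q_Z = 99 − 3q_Z − q_X = 0, so q_Z = 33 − (1/3)q_X.
For X: ∂π/∂q_X = 102 − 2q_X − q_Z = 0 ⇒ q_X = 51 − 0.5q_Z.
Substituting the second reaction function into the first: q_Z = 33 − (1/3)(51 − 0.5q_Z), which gives (5/6)q_Z = 16 ⇒ q_Z = 19.2.
Then q_X = 51 − 0.5·19.2 = 41.4.
Price P = 137 − 60.6 = 76.4.
Z's profit: (76.4 − 38)·19.2 − 0.5(19.2)² = 552.96.

552.96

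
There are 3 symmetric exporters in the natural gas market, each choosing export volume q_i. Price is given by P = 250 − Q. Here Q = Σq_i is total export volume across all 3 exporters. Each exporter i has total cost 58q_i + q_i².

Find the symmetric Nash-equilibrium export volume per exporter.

32

A representative exporter's profit is π_i = q_i(250 − Q) − 58q_i − q_i², with Q = q_i + Σ_{j≠i} q_j.
First-order condition: 192 − 4q_i − Σ_{j≠i} q_j = 0.
In a symmetric equilibrium every exporter chooses the same q, so Σ_{j≠i} q_j = 2q. The condition becomes 192 − 6q = 0, giving q = 192/6 = 32.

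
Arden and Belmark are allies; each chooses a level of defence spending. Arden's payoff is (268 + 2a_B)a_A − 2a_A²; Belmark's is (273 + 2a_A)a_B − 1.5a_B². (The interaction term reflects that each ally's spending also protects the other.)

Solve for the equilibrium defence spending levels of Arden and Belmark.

168.75, 203.5

Expanding Arden's payoff: 268a_A + 2a_Ba_A − 2a_A².
∂π/∂a_A = 268 + 2a_B − 4a_A = 0, so a_A = 67 + 0.5a_B.
Likewise for Belmark: a_B = 91 + (2/3)a_A.
Substituting the second reaction function into the first: a_A = 67 + 0.5(91 + (2/3)a_A), which gives (2/3)a_A = 112.5 ⇒ a_A = 168.75.
Then a_B = 91 + (2/3)·168.75 = 203.5.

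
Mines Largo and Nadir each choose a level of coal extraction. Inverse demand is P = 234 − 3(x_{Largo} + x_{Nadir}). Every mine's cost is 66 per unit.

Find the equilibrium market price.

Mine Largo's profit: π = x_{Largo}(234 − 3(x_{Largo} + x_{Nadir})) − 66x_{Largo}.
∂π/∂x_{Largo} = 168 − 6x_{Largo} − 3x_{Nadir} = 0, so x_{Largo} = 28 − 0.5x_{Nadir}.
The game is symmetric, so in equilibrium x_{Nadir} = x_{Largo}: the reaction function gives 1.5x_{Largo} = 28, hence x_{Largo} = 56/3.
Equilibrium price: P = 234 − 3·(112/3) = 122.

122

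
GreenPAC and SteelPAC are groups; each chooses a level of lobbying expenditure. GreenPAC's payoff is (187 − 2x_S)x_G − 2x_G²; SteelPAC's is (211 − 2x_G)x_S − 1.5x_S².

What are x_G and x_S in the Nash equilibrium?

Expanding GreenPAC's payoff: 187x_G − 2x_Sx_G − 2x_G².
∂π/∂x_G = 187 − 2x_S − 4x_G = 0, so x_G = 46.75 − 0.5x_S.
Likewise for SteelPAC: x_S = 211/3 − (2/3)x_G.
Solving the two reaction functions simultaneously: (1 − (−0.5)(−2/3))x_G = 46.75 − 0.5·(211/3), so (2/3)x_G = 139/12 and x_G = 17.375.
Then x_S = 211/3 − (2/3)·17.375 = 58.75.

17.375, 58.75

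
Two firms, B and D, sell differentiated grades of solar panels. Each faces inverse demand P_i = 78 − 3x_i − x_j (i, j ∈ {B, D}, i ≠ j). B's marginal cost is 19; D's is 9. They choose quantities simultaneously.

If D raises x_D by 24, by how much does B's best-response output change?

Firm B's profit: π = x_B(78 − 3x_B − x_D) − 19x_B.
∂π/∂x_B = 59 − 6x_B − x_D = 0 ⇒ x_B = 59/6 − (1/6)x_D.
The reaction-function slope is −1/6, so a 24-unit rise in x_D moves x_B by −1/6 × 24 = −4. B's best response falls — the actions are strategic substitutes.

-4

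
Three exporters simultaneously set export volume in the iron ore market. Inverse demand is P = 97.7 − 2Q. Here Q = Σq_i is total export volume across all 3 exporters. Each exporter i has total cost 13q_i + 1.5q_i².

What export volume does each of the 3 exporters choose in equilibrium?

7.7

A representative exporter's profit is π_i = q_i(97.7 − 2Q) − 13q_i − 1.5q_i², with Q = q_i + Σ_{j≠i} q_j.
First-order condition: 84.7 − 7q_i − 2Σ_{j≠i} q_j = 0.
Imposing symmetry (q_j = q for all j) turns Σ_{j≠i} q_j into 2q, so 84.7 = 11q and q = 7.7.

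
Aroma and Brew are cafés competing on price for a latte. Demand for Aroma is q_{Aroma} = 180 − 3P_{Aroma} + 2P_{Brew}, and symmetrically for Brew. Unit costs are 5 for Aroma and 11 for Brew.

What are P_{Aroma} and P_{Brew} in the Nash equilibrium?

49.875, 52.125

Aroma's profit: π = (P_{Aroma} − 5)(180 − 3P_{Aroma} + 2P_{Brew}).
∂π/∂P_{Aroma} = 195 − 6P_{Aroma} + 2P_{Brew} = 0 ⇒ P_{Aroma} = 32.5 + (1/3)P_{Brew}.
Similarly P_{Brew} = 35.5 + (1/3)P_{Aroma}.
Solving the two reaction functions simultaneously: (1 − (1/3)(1/3))P_{Aroma} = 32.5 + (1/3)·35.5, so (8/9)P_{Aroma} = 133/3 and P_{Aroma} = 49.875.
Then P_{Brew} = 35.5 + (1/3)·49.875 = 52.125.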